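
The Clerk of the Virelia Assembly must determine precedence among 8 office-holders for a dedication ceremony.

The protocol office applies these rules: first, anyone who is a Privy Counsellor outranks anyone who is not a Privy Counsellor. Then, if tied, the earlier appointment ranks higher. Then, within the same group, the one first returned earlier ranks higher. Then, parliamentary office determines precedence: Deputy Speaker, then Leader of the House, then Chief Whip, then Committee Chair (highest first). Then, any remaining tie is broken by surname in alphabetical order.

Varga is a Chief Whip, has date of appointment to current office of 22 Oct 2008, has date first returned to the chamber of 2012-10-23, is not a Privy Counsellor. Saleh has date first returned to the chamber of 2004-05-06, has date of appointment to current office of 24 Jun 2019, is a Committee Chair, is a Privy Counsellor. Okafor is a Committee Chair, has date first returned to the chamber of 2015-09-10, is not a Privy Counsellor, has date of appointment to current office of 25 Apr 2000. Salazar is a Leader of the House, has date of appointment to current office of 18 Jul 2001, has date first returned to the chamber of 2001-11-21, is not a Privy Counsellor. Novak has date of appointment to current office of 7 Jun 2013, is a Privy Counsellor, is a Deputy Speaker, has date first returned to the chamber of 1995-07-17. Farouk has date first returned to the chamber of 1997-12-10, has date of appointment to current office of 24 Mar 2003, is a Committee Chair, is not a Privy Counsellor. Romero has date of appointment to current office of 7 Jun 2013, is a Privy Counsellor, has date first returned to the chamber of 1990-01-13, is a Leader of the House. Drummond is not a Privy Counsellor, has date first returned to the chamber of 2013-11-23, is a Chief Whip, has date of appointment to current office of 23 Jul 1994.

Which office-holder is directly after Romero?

Novak

By the first rule: Romero, Novak and Saleh (each a Privy Counsellor); then Drummond, Okafor, Salazar, Farouk and Varga (each not a Privy Counsellor).
Among Romero, Novak and Saleh, by date of appointment to current office (earlier first): Romero and Novak (7 Jun 2013) before Saleh (24 Jun 2019).
Among Romero and Novak, by date first returned to the chamber (earlier first): Romero (1990-01-13) before Novak (1995-07-17).
Among Drummond, Okafor, Salazar, Farouk and Varga, by date of appointment to current office (earlier first): Drummond (23 Jul 1994) before Okafor (25 Apr 2000) before Salazar (18 Jul 2001) before Farouk (24 Mar 2003) before Varga (22 Oct 2008).
Order: Romero, Novak, Saleh, Drummond, Okafor, Salazar, Farouk, Varga.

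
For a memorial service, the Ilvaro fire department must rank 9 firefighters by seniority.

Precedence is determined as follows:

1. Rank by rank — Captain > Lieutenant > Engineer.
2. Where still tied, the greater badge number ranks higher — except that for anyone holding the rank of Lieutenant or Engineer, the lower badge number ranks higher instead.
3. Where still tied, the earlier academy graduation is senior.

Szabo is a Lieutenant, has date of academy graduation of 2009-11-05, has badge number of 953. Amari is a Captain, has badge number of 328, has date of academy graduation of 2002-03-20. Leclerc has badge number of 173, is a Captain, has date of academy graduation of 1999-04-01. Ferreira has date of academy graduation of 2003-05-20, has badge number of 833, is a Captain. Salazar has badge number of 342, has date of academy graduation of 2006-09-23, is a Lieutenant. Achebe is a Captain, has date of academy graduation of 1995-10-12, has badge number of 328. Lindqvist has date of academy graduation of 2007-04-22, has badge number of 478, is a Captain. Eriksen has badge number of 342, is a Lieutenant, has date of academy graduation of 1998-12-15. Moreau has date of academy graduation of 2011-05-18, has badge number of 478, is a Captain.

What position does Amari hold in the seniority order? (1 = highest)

5

By rank: Ferreira, Lindqvist, Moreau, Achebe, Amari and Leclerc (Captain); then Eriksen, Salazar and Szabo (Lieutenant).
Among Ferreira, Lindqvist, Moreau, Achebe, Amari and Leclerc, by badge number (higher first): Ferreira (833) before Lindqvist and Moreau (478) before Achebe and Amari (328) before Leclerc (173).
Among Lindqvist and Moreau, by date of academy graduation (earlier first): Lindqvist (2007-04-22) before Moreau (2011-05-18).
Among Achebe and Amari, by date of academy graduation (earlier first): Achebe (1995-10-12) before Amari (2002-03-20).
Among Eriksen, Salazar and Szabo, by badge number (lower first) (reversed rule for this group): Eriksen and Salazar (342) before Szabo (953).
Among Eriksen and Salazar, by date of academy graduation (earlier first): Eriksen (1998-12-15) before Salazar (2006-09-23).
Order: Ferreira, Lindqvist, Moreau, Achebe, Amari, Leclerc, Eriksen, Salazar, Szabo. So position 5.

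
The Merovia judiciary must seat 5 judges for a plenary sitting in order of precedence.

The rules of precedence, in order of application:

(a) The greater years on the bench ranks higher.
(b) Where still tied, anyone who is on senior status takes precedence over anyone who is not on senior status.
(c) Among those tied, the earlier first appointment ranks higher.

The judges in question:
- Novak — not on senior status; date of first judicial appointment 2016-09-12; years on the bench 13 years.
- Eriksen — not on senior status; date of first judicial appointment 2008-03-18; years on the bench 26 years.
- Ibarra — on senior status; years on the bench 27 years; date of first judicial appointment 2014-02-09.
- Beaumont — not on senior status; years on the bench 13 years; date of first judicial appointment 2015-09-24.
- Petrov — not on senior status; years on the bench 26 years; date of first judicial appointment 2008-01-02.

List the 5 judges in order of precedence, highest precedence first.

Ibarra, Petrov, Eriksen, Beaumont, Novak

By years on the bench (higher first): Ibarra (27 years); then Petrov and Eriksen (both 26 years); then Beaumont and Novak (both 13 years).
Petrov and Eriksen are each not on senior status, so the next rule applies.
Among Petrov and Eriksen, by date of first judicial appointment (earlier first): Petrov (2008-01-02) before Eriksen (2008-03-18).
Beaumont and Novak are each not on senior status, so the next rule applies.
Among Beaumont and Novak, by date of first judicial appointment (earlier first): Beaumont (2015-09-24) before Novak (2016-09-12).
Full order: Ibarra, Petrov, Eriksen, Beaumont, Novak.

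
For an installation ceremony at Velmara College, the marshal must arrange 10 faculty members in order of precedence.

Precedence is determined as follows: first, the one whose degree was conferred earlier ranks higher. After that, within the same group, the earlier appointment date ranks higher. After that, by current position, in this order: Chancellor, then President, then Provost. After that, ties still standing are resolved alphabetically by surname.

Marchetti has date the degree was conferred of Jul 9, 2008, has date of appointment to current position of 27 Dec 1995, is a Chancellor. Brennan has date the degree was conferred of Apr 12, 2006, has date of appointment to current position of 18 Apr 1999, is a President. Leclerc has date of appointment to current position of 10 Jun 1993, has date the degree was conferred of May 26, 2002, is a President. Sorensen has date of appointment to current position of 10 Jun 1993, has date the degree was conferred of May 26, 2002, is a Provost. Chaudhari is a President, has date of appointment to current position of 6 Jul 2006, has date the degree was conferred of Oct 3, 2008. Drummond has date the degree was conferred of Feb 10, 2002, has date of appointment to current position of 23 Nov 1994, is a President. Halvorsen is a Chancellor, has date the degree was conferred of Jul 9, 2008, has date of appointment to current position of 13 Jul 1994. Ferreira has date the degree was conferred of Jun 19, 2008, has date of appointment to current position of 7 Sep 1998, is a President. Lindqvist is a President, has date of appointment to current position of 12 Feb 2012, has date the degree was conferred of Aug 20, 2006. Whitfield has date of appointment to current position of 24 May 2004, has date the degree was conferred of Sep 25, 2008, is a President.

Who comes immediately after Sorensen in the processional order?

Brennan

By date the degree was conferred (earlier first): Drummond (Feb 10, 2002); then Leclerc and Sorensen (both May 26, 2002); then Brennan (Apr 12, 2006); then Lindqvist (Aug 20, 2006); then Ferreira (Jun 19, 2008); then Halvorsen and Marchetti (both Jul 9, 2008); then Whitfield (Sep 25, 2008); then Chaudhari (Oct 3, 2008).
Leclerc and Sorensen both have date of appointment to current position 10 Jun 1993, so the next rule applies.
Among Leclerc and Sorensen, by current position: Leclerc (President) before Sorensen (Provost).
Among Halvorsen and Marchetti, by date of appointment to current position (earlier first): Halvorsen (13 Jul 1994) before Marchetti (27 Dec 1995).
Order: Drummond, Leclerc, Sorensen, Brennan, Lindqvist, Ferreira, Halvorsen, Marchetti, Whitfield, Chaudhari.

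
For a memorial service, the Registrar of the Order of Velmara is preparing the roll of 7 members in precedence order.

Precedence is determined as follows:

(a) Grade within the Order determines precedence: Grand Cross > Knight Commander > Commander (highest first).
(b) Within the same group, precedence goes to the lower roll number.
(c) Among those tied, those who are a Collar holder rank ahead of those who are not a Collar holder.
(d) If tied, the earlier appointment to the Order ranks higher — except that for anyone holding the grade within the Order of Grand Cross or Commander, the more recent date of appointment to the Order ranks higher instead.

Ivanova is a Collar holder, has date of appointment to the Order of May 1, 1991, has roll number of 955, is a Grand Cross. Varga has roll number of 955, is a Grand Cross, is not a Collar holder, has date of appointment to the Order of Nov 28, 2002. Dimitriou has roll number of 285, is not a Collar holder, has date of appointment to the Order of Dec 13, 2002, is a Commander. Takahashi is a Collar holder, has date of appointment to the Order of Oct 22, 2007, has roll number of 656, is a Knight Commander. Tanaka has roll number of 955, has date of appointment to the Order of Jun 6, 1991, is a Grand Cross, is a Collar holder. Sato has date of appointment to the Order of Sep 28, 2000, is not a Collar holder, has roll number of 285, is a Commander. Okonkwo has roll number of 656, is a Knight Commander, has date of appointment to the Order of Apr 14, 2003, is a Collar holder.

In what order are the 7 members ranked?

Tanaka, Ivanova, Varga, Okonkwo, Takahashi, Dimitriou, Sato

By grade within the Order: Tanaka, Ivanova and Varga (Grand Cross); then Okonkwo and Takahashi (Knight Commander); then Dimitriou and Sato (Commander).
Tanaka, Ivanova and Varga all have roll number 955, so the next rule applies.
Among Tanaka, Ivanova and Varga, a Collar holder before not a Collar holder: Tanaka and Ivanova (a Collar holder) before Varga (not a Collar holder).
Among Tanaka and Ivanova, by date of appointment to the Order (later first) (reversed rule for this group): Tanaka (Jun 6, 1991) before Ivanova (May 1, 1991).
Okonkwo and Takahashi both have roll number 656, so the next rule applies.
Okonkwo and Takahashi are each a Collar holder, so the next rule applies.
Among Okonkwo and Takahashi, by date of appointment to the Order (earlier first): Okonkwo (Apr 14, 2003) before Takahashi (Oct 22, 2007).
Dimitriou and Sato both have roll number 285, so the next rule applies.
Dimitriou and Sato are each not a Collar holder, so the next rule applies.
Among Dimitriou and Sato, by date of appointment to the Order (later first) (reversed rule for this group): Dimitriou (Dec 13, 2002) before Sato (Sep 28, 2000).
Full order: Tanaka, Ivanova, Varga, Okonkwo, Takahashi, Dimitriou, Sato.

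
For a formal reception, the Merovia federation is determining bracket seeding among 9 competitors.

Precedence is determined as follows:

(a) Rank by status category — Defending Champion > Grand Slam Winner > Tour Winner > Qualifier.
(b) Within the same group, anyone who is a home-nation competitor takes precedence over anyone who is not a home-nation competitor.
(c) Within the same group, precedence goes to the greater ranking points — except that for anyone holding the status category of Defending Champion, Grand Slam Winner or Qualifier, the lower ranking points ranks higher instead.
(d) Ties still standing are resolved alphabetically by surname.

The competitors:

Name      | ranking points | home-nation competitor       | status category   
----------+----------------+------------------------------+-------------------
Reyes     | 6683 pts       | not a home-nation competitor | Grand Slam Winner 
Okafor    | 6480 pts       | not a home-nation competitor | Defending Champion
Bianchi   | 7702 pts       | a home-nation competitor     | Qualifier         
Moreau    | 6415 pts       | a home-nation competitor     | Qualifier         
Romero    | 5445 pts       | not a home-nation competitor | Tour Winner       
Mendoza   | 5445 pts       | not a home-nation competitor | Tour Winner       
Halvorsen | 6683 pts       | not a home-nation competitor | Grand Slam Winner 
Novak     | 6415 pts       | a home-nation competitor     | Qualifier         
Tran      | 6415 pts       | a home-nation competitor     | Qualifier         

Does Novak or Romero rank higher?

By status category: Okafor (Defending Champion); then Halvorsen and Reyes (Grand Slam Winner); then Mendoza and Romero (Tour Winner); then Moreau, Novak, Tran and Bianchi (Qualifier).
Halvorsen and Reyes are each not a home-nation competitor, so the next rule applies.
Halvorsen and Reyes both have ranking points 6683 pts, so the next rule applies.
Among Halvorsen and Reyes, alphabetically by surname: Halvorsen before Reyes.
Mendoza and Romero are each not a home-nation competitor, so the next rule applies.
Mendoza and Romero both have ranking points 5445 pts, so the next rule applies.
Among Mendoza and Romero, alphabetically by surname: Mendoza before Romero.
Moreau, Novak, Tran and Bianchi are each a home-nation competitor, so the next rule applies.
Among Moreau, Novak, Tran and Bianchi, by ranking points (lower first) (reversed rule for this group): Moreau, Novak and Tran (6415 pts) before Bianchi (7702 pts).
Among Moreau, Novak and Tran, alphabetically by surname: Moreau before Novak before Tran.
So Romero takes precedence.

Romero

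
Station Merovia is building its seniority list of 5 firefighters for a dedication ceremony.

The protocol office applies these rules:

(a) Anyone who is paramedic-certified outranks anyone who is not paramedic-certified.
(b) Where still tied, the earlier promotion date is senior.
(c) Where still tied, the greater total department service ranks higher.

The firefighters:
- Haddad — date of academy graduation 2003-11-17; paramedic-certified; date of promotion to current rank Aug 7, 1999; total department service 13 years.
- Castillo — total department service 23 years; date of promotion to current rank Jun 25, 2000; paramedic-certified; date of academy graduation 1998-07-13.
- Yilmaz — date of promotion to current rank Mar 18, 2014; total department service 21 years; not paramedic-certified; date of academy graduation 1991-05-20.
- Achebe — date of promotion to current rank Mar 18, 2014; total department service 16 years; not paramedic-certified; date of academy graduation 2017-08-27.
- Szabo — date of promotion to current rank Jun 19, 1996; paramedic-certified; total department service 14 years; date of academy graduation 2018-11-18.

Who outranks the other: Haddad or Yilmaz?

Haddad

By the first rule: Szabo, Haddad and Castillo (each paramedic-certified); then Yilmaz and Achebe (both not paramedic-certified).
Among Szabo, Haddad and Castillo, by date of promotion to current rank (earlier first): Szabo (Jun 19, 1996) before Haddad (Aug 7, 1999) before Castillo (Jun 25, 2000).
Yilmaz and Achebe both have date of promotion to current rank Mar 18, 2014, so the next rule applies.
Among Yilmaz and Achebe, by total department service (higher first): Yilmaz (21 years) before Achebe (16 years).
So Haddad takes precedence.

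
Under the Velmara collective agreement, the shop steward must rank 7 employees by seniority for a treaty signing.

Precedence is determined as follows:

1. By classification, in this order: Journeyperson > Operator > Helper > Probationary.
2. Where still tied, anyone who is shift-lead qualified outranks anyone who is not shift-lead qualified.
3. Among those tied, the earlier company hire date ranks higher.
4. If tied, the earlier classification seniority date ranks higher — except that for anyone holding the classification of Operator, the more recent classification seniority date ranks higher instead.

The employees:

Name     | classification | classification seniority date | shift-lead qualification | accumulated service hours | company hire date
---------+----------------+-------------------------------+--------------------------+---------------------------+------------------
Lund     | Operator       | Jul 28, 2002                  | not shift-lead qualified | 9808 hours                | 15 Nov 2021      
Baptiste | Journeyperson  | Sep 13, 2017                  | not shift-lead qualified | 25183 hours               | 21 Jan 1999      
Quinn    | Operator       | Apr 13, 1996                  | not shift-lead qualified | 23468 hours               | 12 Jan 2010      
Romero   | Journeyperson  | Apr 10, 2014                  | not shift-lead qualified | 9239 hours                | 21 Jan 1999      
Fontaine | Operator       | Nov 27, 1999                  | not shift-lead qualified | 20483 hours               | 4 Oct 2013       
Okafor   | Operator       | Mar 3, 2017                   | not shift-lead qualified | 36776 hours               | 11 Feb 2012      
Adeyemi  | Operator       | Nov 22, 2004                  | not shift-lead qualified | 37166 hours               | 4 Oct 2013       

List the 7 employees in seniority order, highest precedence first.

By classification: Romero and Baptiste (Journeyperson); then Quinn, Okafor, Adeyemi, Fontaine and Lund (Operator).
Romero and Baptiste are each not shift-lead qualified, so the next rule applies.
Romero and Baptiste both have company hire date 21 Jan 1999, so the next rule applies.
Among Romero and Baptiste, by classification seniority date (earlier first): Romero (Apr 10, 2014) before Baptiste (Sep 13, 2017).
Quinn, Okafor, Adeyemi, Fontaine and Lund are each not shift-lead qualified, so the next rule applies.
Among Quinn, Okafor, Adeyemi, Fontaine and Lund, by company hire date (earlier first): Quinn (12 Jan 2010) before Okafor (11 Feb 2012) before Adeyemi and Fontaine (4 Oct 2013) before Lund (15 Nov 2021).
Among Adeyemi and Fontaine, by classification seniority date (later first) (reversed rule for this group): Adeyemi (Nov 22, 2004) before Fontaine (Nov 27, 1999).
Full order: Romero, Baptiste, Quinn, Okafor, Adeyemi, Fontaine, Lund.

Romero, Baptiste, Quinn, Okafor, Adeyemi, Fontaine, Lund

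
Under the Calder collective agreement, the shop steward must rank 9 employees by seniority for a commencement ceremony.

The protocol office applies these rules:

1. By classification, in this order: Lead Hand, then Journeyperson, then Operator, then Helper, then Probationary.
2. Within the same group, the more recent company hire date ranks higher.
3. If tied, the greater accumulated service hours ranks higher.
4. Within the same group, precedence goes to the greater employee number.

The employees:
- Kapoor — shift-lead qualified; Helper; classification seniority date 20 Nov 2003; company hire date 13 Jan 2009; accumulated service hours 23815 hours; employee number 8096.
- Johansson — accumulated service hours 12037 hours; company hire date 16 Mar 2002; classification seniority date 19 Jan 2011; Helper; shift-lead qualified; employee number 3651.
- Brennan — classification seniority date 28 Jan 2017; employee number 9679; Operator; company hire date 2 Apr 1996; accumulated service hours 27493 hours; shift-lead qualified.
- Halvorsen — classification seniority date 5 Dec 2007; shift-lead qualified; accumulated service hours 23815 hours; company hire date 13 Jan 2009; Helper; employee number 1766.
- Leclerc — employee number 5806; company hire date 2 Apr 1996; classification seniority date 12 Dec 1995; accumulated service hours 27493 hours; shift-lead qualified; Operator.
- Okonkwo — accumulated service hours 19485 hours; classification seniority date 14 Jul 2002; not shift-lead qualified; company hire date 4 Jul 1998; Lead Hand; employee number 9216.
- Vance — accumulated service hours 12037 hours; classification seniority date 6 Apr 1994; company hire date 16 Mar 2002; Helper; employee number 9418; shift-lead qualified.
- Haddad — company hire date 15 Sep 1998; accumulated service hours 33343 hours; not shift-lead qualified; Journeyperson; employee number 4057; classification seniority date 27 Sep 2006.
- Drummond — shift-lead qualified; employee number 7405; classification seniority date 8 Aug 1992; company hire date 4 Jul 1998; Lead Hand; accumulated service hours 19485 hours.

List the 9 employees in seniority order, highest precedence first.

Okonkwo, Drummond, Haddad, Brennan, Leclerc, Kapoor, Halvorsen, Vance, Johansson

By classification: Okonkwo and Drummond (Lead Hand); then Haddad (Journeyperson); then Brennan and Leclerc (Operator); then Kapoor, Halvorsen, Vance and Johansson (Helper).
Okonkwo and Drummond both have company hire date 4 Jul 1998, so the next rule applies.
Okonkwo and Drummond both have accumulated service hours 19485 hours, so the next rule applies.
Among Okonkwo and Drummond, by employee number (higher first): Okonkwo (9216) before Drummond (7405).
Brennan and Leclerc both have company hire date 2 Apr 1996, so the next rule applies.
Brennan and Leclerc both have accumulated service hours 27493 hours, so the next rule applies.
Among Brennan and Leclerc, by employee number (higher first): Brennan (9679) before Leclerc (5806).
Among Kapoor, Halvorsen, Vance and Johansson, by company hire date (later first): Kapoor and Halvorsen (13 Jan 2009) before Vance and Johansson (16 Mar 2002).
Kapoor and Halvorsen both have accumulated service hours 23815 hours, so the next rule applies.
Among Kapoor and Halvorsen, by employee number (higher first): Kapoor (8096) before Halvorsen (1766).
Vance and Johansson both have accumulated service hours 12037 hours, so the next rule applies.
Among Vance and Johansson, by employee number (higher first): Vance (9418) before Johansson (3651).
Full order: Okonkwo, Drummond, Haddad, Brennan, Leclerc, Kapoor, Halvorsen, Vance, Johansson.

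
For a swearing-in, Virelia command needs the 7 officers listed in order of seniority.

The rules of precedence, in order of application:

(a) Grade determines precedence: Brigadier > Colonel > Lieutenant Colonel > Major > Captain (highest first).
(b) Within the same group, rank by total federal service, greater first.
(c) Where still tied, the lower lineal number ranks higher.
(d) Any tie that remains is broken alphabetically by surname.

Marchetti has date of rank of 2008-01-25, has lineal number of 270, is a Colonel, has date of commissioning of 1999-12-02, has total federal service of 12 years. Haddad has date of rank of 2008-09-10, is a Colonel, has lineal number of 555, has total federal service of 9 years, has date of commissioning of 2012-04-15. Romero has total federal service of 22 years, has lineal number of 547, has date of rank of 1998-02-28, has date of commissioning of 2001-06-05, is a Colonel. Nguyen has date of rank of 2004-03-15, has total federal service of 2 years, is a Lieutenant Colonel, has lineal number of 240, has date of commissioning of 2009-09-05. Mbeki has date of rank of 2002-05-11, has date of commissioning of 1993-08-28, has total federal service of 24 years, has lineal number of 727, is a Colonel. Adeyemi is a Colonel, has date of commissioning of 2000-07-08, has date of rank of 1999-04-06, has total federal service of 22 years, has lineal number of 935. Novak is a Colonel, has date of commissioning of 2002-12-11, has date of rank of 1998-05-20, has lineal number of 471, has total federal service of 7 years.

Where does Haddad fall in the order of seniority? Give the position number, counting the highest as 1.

By grade: Mbeki, Romero, Adeyemi, Marchetti, Haddad and Novak (Colonel); then Nguyen (Lieutenant Colonel).
Among Mbeki, Romero, Adeyemi, Marchetti, Haddad and Novak, by total federal service (higher first): Mbeki (24 years) before Romero and Adeyemi (22 years) before Marchetti (12 years) before Haddad (9 years) before Novak (7 years).
Among Romero and Adeyemi, by lineal number (lower first): Romero (547) before Adeyemi (935).
Order: Mbeki, Romero, Adeyemi, Marchetti, Haddad, Novak, Nguyen. So position 5.

5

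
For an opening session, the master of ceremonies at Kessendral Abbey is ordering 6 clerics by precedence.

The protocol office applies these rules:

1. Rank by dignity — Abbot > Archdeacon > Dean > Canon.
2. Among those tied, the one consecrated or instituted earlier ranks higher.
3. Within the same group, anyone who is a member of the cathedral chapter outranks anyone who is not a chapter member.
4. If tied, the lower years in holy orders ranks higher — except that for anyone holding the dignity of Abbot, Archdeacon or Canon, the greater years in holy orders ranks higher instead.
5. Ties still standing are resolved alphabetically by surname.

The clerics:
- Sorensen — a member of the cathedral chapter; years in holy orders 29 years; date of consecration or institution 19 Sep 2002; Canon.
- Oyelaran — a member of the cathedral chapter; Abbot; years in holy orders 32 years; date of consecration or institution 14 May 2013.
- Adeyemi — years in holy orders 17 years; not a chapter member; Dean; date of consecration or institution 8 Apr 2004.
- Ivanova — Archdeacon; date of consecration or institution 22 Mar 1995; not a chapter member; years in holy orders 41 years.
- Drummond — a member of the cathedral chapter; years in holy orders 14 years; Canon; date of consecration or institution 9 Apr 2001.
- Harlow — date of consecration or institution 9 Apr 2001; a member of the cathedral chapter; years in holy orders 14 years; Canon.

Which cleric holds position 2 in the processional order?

Ivanova

By dignity: Oyelaran (Abbot); then Ivanova (Archdeacon); then Adeyemi (Dean); then Drummond, Harlow and Sorensen (Canon).
Among Drummond, Harlow and Sorensen, by date of consecration or institution (earlier first): Drummond and Harlow (9 Apr 2001) before Sorensen (19 Sep 2002).
Drummond and Harlow are each a member of the cathedral chapter, so the next rule applies.
Drummond and Harlow both have years in holy orders 14 years, so the next rule applies.
Among Drummond and Harlow, alphabetically by surname: Drummond before Harlow.
Order: Oyelaran, Ivanova, Adeyemi, Drummond, Harlow, Sorensen.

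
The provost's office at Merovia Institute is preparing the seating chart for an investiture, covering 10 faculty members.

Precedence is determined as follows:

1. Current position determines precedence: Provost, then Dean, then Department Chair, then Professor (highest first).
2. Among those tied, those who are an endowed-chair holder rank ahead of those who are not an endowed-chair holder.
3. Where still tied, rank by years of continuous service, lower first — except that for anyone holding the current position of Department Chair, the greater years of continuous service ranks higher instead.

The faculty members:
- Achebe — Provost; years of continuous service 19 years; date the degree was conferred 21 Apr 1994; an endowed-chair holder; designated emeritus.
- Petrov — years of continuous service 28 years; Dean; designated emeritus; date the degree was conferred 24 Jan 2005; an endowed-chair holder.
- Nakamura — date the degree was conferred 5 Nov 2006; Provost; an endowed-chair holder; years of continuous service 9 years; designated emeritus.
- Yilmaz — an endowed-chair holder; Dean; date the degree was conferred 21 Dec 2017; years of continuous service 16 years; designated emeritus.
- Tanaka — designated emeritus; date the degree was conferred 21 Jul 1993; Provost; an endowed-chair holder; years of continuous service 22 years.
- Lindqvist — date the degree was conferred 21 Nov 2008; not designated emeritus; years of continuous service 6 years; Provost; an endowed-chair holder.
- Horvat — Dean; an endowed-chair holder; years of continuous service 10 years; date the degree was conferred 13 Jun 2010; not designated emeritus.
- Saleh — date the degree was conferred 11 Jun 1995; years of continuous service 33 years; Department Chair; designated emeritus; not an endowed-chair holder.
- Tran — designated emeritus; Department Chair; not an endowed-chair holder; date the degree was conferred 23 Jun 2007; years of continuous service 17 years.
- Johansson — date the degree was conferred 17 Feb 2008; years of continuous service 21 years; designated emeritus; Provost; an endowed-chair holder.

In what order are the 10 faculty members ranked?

By current position: Lindqvist, Nakamura, Achebe, Johansson and Tanaka (Provost); then Horvat, Yilmaz and Petrov (Dean); then Saleh and Tran (Department Chair).
Lindqvist, Nakamura, Achebe, Johansson and Tanaka are each an endowed-chair holder, so the next rule applies.
Among Lindqvist, Nakamura, Achebe, Johansson and Tanaka, by years of continuous service (lower first): Lindqvist (6 years) before Nakamura (9 years) before Achebe (19 years) before Johansson (21 years) before Tanaka (22 years).
Horvat, Yilmaz and Petrov are each an endowed-chair holder, so the next rule applies.
Among Horvat, Yilmaz and Petrov, by years of continuous service (lower first): Horvat (10 years) before Yilmaz (16 years) before Petrov (28 years).
Saleh and Tran are each not an endowed-chair holder, so the next rule applies.
Among Saleh and Tran, by years of continuous service (higher first) (reversed rule for this group): Saleh (33 years) before Tran (17 years).
Full order: Lindqvist, Nakamura, Achebe, Johansson, Tanaka, Horvat, Yilmaz, Petrov, Saleh, Tran.

Lindqvist, Nakamura, Achebe, Johansson, Tanaka, Horvat, Yilmaz, Petrov, Saleh, Tran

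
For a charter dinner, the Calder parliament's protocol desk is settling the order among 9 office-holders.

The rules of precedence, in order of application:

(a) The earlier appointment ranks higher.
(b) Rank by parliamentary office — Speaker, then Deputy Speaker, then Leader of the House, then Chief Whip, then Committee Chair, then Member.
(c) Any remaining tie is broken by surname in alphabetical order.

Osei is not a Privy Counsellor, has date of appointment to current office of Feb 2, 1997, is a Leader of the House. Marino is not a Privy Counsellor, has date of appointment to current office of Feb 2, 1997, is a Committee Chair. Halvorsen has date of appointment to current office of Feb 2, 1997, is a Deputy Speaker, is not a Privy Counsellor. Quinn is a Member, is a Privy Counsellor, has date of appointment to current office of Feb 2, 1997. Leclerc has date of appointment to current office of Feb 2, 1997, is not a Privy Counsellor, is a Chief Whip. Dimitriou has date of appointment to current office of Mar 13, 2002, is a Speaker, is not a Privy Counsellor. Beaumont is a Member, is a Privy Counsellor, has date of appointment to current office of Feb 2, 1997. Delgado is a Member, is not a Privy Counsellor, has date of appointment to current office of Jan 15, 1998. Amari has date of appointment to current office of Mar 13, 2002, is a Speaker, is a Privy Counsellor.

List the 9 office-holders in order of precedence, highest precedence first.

By date of appointment to current office (earlier first): Halvorsen, Osei, Leclerc, Marino, Beaumont and Quinn (each Feb 2, 1997); then Delgado (Jan 15, 1998); then Amari and Dimitriou (both Mar 13, 2002).
Among Halvorsen, Osei, Leclerc, Marino, Beaumont and Quinn, by parliamentary office: Halvorsen (Deputy Speaker) before Osei (Leader of the House) before Leclerc (Chief Whip) before Marino (Committee Chair) before Beaumont and Quinn (Member).
Among Beaumont and Quinn, alphabetically by surname: Beaumont before Quinn.
Amari and Dimitriou are each Speaker, so the next rule applies.
Among Amari and Dimitriou, alphabetically by surname: Amari before Dimitriou.
Full order: Halvorsen, Osei, Leclerc, Marino, Beaumont, Quinn, Delgado, Amari, Dimitriou.

Halvorsen, Osei, Leclerc, Marino, Beaumont, Quinn, Delgado, Amari, Dimitriou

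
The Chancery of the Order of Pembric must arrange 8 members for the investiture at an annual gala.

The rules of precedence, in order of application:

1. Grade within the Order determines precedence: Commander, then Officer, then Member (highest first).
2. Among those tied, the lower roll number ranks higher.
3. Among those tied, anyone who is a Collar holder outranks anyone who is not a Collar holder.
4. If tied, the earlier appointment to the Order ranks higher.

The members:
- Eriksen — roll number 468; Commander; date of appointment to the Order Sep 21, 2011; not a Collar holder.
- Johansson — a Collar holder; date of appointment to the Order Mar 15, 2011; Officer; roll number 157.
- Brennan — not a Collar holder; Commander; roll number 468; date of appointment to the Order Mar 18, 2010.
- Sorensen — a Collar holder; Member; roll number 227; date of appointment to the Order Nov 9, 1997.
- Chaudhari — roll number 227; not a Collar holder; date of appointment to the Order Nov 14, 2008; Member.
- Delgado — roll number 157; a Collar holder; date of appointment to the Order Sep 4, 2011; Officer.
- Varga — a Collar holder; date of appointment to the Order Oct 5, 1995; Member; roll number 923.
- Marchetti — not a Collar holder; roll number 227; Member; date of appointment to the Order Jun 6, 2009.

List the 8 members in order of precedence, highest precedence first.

Brennan, Eriksen, Johansson, Delgado, Sorensen, Chaudhari, Marchetti, Varga

By grade within the Order: Brennan and Eriksen (Commander); then Johansson and Delgado (Officer); then Sorensen, Chaudhari, Marchetti and Varga (Member).
Brennan and Eriksen both have roll number 468, so the next rule applies.
Brennan and Eriksen are each not a Collar holder, so the next rule applies.
Among Brennan and Eriksen, by date of appointment to the Order (earlier first): Brennan (Mar 18, 2010) before Eriksen (Sep 21, 2011).
Johansson and Delgado both have roll number 157, so the next rule applies.
Johansson and Delgado are each a Collar holder, so the next rule applies.
Among Johansson and Delgado, by date of appointment to the Order (earlier first): Johansson (Mar 15, 2011) before Delgado (Sep 4, 2011).
Among Sorensen, Chaudhari, Marchetti and Varga, by roll number (lower first): Sorensen, Chaudhari and Marchetti (227) before Varga (923).
Among Sorensen, Chaudhari and Marchetti, a Collar holder before not a Collar holder: Sorensen (a Collar holder) before Chaudhari and Marchetti (not a Collar holder).
Among Chaudhari and Marchetti, by date of appointment to the Order (earlier first): Chaudhari (Nov 14, 2008) before Marchetti (Jun 6, 2009).
Full order: Brennan, Eriksen, Johansson, Delgado, Sorensen, Chaudhari, Marchetti, Varga.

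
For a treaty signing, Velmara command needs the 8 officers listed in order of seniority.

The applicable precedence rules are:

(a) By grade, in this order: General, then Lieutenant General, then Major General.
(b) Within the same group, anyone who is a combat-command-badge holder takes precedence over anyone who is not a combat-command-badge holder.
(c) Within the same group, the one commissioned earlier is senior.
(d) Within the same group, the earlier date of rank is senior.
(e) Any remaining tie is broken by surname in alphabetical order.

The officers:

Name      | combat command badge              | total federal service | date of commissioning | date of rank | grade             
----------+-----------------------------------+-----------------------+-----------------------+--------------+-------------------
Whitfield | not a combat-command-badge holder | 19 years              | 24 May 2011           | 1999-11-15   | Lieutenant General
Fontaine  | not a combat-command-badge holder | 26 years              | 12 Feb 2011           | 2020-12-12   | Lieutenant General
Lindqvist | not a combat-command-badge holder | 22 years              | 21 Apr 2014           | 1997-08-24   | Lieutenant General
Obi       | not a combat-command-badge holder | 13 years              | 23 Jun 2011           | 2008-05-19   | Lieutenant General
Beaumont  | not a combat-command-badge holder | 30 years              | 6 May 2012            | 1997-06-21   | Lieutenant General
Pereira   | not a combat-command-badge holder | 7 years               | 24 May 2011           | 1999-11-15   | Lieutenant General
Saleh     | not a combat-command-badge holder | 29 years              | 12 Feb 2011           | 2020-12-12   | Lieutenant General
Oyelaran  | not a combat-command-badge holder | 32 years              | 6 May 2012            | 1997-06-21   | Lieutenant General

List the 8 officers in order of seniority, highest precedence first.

Fontaine, Saleh, Pereira, Whitfield, Obi, Beaumont, Oyelaran, Lindqvist

By grade: Fontaine, Saleh, Pereira, Whitfield, Obi, Beaumont, Oyelaran and Lindqvist (Lieutenant General).
Fontaine, Saleh, Pereira, Whitfield, Obi, Beaumont, Oyelaran and Lindqvist are each not a combat-command-badge holder, so the next rule applies.
Among Fontaine, Saleh, Pereira, Whitfield, Obi, Beaumont, Oyelaran and Lindqvist, by date of commissioning (earlier first): Fontaine and Saleh (12 Feb 2011) before Pereira and Whitfield (24 May 2011) before Obi (23 Jun 2011) before Beaumont and Oyelaran (6 May 2012) before Lindqvist (21 Apr 2014).
Fontaine and Saleh both have date of rank 2020-12-12, so the next rule applies.
Among Fontaine and Saleh, alphabetically by surname: Fontaine before Saleh.
Pereira and Whitfield both have date of rank 1999-11-15, so the next rule applies.
Among Pereira and Whitfield, alphabetically by surname: Pereira before Whitfield.
Beaumont and Oyelaran both have date of rank 1997-06-21, so the next rule applies.
Among Beaumont and Oyelaran, alphabetically by surname: Beaumont before Oyelaran.
Full order: Fontaine, Saleh, Pereira, Whitfield, Obi, Beaumont, Oyelaran, Lindqvist.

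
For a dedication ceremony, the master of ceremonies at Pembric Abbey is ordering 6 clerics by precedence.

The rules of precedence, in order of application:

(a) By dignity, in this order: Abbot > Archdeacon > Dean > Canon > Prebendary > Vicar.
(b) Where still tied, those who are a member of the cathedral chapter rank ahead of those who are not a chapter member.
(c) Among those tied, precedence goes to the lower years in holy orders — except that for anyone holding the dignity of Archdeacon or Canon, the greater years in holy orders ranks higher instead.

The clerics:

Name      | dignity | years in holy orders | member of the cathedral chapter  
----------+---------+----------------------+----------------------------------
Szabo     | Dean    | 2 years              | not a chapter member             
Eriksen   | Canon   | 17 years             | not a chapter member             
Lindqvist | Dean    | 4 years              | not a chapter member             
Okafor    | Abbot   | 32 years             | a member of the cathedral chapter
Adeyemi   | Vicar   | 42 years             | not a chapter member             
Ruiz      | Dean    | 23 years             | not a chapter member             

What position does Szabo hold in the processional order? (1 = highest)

By dignity: Okafor (Abbot); then Szabo, Lindqvist and Ruiz (Dean); then Eriksen (Canon); then Adeyemi (Vicar).
Szabo, Lindqvist and Ruiz are each not a chapter member, so the next rule applies.
Among Szabo, Lindqvist and Ruiz, by years in holy orders (lower first): Szabo (2 years) before Lindqvist (4 years) before Ruiz (23 years).
Order: Okafor, Szabo, Lindqvist, Ruiz, Eriksen, Adeyemi. So position 2.

2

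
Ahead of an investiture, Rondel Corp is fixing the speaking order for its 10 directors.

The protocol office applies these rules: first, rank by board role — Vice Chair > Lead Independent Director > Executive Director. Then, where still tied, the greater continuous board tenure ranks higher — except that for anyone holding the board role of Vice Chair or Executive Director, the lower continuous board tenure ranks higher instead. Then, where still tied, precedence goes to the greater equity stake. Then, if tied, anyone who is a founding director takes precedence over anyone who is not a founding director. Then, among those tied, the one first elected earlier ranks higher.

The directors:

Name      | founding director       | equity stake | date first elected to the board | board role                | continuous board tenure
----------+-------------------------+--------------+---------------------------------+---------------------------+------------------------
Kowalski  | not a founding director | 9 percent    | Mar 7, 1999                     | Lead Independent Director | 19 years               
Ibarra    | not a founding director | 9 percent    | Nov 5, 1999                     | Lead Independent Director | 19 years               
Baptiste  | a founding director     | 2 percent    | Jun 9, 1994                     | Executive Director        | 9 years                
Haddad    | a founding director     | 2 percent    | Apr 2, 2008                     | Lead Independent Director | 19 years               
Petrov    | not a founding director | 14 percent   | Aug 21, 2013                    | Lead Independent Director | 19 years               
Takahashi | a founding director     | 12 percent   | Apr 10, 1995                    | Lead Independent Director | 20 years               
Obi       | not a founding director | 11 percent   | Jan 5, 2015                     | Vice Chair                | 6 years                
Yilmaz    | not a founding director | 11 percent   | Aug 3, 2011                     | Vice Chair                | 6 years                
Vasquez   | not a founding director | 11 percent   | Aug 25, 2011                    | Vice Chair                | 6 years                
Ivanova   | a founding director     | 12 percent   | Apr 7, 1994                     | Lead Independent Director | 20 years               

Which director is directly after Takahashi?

Petrov

By board role: Yilmaz, Vasquez and Obi (Vice Chair); then Ivanova, Takahashi, Petrov, Kowalski, Ibarra and Haddad (Lead Independent Director); then Baptiste (Executive Director).
Yilmaz, Vasquez and Obi all have continuous board tenure 6 years, so the next rule applies.
Yilmaz, Vasquez and Obi all have equity stake 11 percent, so the next rule applies.
Yilmaz, Vasquez and Obi are each not a founding director, so the next rule applies.
Among Yilmaz, Vasquez and Obi, by date first elected to the board (earlier first): Yilmaz (Aug 3, 2011) before Vasquez (Aug 25, 2011) before Obi (Jan 5, 2015).
Among Ivanova, Takahashi, Petrov, Kowalski, Ibarra and Haddad, by continuous board tenure (higher first): Ivanova and Takahashi (20 years) before Petrov, Kowalski, Ibarra and Haddad (19 years).
Ivanova and Takahashi both have equity stake 12 percent, so the next rule applies.
Ivanova and Takahashi are each a founding director, so the next rule applies.
Among Ivanova and Takahashi, by date first elected to the board (earlier first): Ivanova (Apr 7, 1994) before Takahashi (Apr 10, 1995).
Among Petrov, Kowalski, Ibarra and Haddad, by equity stake (higher first): Petrov (14 percent) before Kowalski and Ibarra (9 percent) before Haddad (2 percent).
Kowalski and Ibarra are each not a founding director, so the next rule applies.
Among Kowalski and Ibarra, by date first elected to the board (earlier first): Kowalski (Mar 7, 1999) before Ibarra (Nov 5, 1999).
Order: Yilmaz, Vasquez, Obi, Ivanova, Takahashi, Petrov, Kowalski, Ibarra, Haddad, Baptiste.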